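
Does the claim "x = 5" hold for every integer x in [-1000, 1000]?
The claim fails at x = 0:
x = 0: 0 = 5 — FAILS

Because a single integer refutes it, the statement is false.

Answer: False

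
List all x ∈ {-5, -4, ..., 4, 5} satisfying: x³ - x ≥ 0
Holds for: {-1, 0, 1, 2, 3, 4, 5}
Fails for: {-5, -4, -3, -2}

Answer: {-1, 0, 1, 2, 3, 4, 5}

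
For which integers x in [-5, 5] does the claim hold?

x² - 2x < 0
Holds for: {1}
Fails for: {-5, -4, -3, -2, -1, 0, 2, 3, 4, 5}

Answer: {1}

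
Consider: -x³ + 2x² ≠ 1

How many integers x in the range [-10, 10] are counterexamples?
Counterexamples in [-10, 10]: {1}.

Counting them gives 1 values.

Answer: 1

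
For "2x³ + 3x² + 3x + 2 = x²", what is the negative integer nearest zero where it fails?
Testing negative integers from -1 downward:
x = -1: LHS = 2·(-1)³ + 3·(-1)² + 3·(-1) + 2 = 0, RHS = (-1)² = 1; 0 = 1 — FAILS  ← closest negative counterexample to 0

Answer: x = -1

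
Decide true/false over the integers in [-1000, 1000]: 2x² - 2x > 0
The claim fails at x = 0:
x = 0: LHS = 2·0² - 2·0 = 0; 0 > 0 — FAILS

Because a single integer refutes it, the statement is false.

Answer: False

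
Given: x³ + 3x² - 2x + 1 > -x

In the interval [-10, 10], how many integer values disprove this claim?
Counterexamples in [-10, 10]: {-10, -9, -8, -7, -6, -5, -4}.

Counting them gives 7 values.

Answer: 7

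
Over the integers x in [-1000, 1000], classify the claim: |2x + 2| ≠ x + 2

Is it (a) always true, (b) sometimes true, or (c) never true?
Holds at x = 1: LHS = |2·1 + 2| = |4| = 4, RHS = 1 + 2 = 3; 4 ≠ 3 — holds
Fails at x = 0: LHS = |2·0 + 2| = |2| = 2, RHS = 0 + 2 = 2; 2 ≠ 2 — FAILS
It is satisfied by some integers in the range but not all.

Answer: Sometimes true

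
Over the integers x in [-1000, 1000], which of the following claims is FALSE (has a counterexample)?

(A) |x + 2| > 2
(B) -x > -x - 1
(A) x = 0: LHS = |0 + 2| = |2| = 2; 2 > 2 — FAILS

(B) Over all integers in [-1000, 1000], LHS − RHS is smallest at x = 0, where it equals 1:
x = 0: LHS = -0 = 0, RHS = -0 - 1 = -1; 0 > -1 — holds
At the ends of the range:
x = -1000: LHS = -(-1000) = 1000, RHS = -(-1000) - 1 = 999; 1000 > 999 — holds
x = 1000: RHS = -1000 - 1 = -1001; -1000 > -1001 — holds
Hence LHS − RHS is never zero or negative, i.e. LHS > RHS throughout, so the relation holds for every integer in [-1000, 1000].

Only (A) has a counterexample.

Answer: A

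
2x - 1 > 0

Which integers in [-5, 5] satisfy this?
Holds for: {1, 2, 3, 4, 5}
Fails for: {-5, -4, -3, -2, -1, 0}

Answer: {1, 2, 3, 4, 5}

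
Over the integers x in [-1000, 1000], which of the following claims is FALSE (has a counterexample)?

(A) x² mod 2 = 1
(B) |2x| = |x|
(A) x = 0: LHS = (0²) mod 2 = 0 mod 2 = 0; 0 = 1 — FAILS
(B) x = 1: LHS = |2·1| = |2| = 2, RHS = |1| = 1; 2 = 1 — FAILS

Answer: Both A and B are false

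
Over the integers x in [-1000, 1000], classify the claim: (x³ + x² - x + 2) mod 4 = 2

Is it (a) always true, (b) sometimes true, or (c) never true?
Holds at x = 0: LHS = (0³ + 0² - 0 + 2) mod 4 = 2 mod 4 = 2; 2 = 2 — holds
Fails at x = 1: LHS = (1³ + 1² - 1 + 2) mod 4 = 3 mod 4 = 3; 3 = 2 — FAILS
It is satisfied by some integers in the range but not all.

Answer: Sometimes true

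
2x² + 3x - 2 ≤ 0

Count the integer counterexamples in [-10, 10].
Counterexamples in [-10, 10]: {-10, -9, -8, -7, -6, -5, -4, -3, 1, 2, 3, 4, 5, 6, 7, 8, 9, 10}.

Counting them gives 18 values.

Answer: 18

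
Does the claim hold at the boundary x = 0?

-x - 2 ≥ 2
x = 0: LHS = -0 - 2 = -2; -2 ≥ 2 — FAILS

The relation fails at x = 0, so x = 0 is a counterexample.

Answer: No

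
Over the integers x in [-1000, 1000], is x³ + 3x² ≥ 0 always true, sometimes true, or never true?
Holds at x = 0: LHS = 0³ + 3·0² = 0; 0 ≥ 0 — holds
Fails at x = -4: LHS = (-4)³ + 3·(-4)² = -16; -16 ≥ 0 — FAILS
It is satisfied by some integers in the range but not all.

Answer: Sometimes true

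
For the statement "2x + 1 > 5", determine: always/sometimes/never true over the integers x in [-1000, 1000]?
Holds at x = 3: LHS = 2·3 + 1 = 7; 7 > 5 — holds
Fails at x = 0: LHS = 2·0 + 1 = 1; 1 > 5 — FAILS
It is satisfied by some integers in the range but not all.

Answer: Sometimes true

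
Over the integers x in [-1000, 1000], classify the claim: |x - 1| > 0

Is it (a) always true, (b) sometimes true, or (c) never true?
Holds at x = 0: LHS = |0 - 1| = |-1| = 1; 1 > 0 — holds
Fails at x = 1: LHS = |1 - 1| = |0| = 0; 0 > 0 — FAILS
It is satisfied by some integers in the range but not all.

Answer: Sometimes true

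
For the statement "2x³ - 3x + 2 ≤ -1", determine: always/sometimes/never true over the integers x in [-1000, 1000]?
Holds at x = -2: LHS = 2·(-2)³ - 3·(-2) + 2 = -8; -8 ≤ -1 — holds
Fails at x = 0: LHS = 2·0³ - 3·0 + 2 = 2; 2 ≤ -1 — FAILS
It is satisfied by some integers in the range but not all.

Answer: Sometimes true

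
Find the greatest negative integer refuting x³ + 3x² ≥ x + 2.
Testing negative integers from -1 downward:
x = -1: LHS = (-1)³ + 3·(-1)² = 2, RHS = (-1) + 2 = 1; 2 ≥ 1 — holds
x = -2: LHS = (-2)³ + 3·(-2)² = 4, RHS = (-2) + 2 = 0; 4 ≥ 0 — holds
x = -3: LHS = (-3)³ + 3·(-3)² = 0, RHS = (-3) + 2 = -1; 0 ≥ -1 — holds
x = -4: LHS = (-4)³ + 3·(-4)² = -16, RHS = (-4) + 2 = -2; -16 ≥ -2 — FAILS  ← closest negative counterexample to 0

Answer: x = -4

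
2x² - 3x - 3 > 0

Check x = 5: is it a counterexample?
Substitute x = 5 into the relation:
x = 5: LHS = 2·5² - 3·5 - 3 = 32; 32 > 0 — holds

The claim holds here, so x = 5 is not a counterexample. (A counterexample exists elsewhere, e.g. x = 0.)

Answer: No, x = 5 is not a counterexample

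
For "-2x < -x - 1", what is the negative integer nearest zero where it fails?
Testing negative integers from -1 downward:
x = -1: LHS = -2·(-1) = 2, RHS = -(-1) - 1 = 0; 2 < 0 — FAILS  ← closest negative counterexample to 0

Answer: x = -1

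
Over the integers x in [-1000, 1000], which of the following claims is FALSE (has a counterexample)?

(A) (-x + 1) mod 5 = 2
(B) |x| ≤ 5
(A) x = 0: LHS = (-0 + 1) mod 5 = 1 mod 5 = 1; 1 = 2 — FAILS
(B) x = 6: LHS = |6| = 6; 6 ≤ 5 — FAILS

Answer: Both A and B are false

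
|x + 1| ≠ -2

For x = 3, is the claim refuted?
Substitute x = 3 into the relation:
x = 3: LHS = |3 + 1| = |4| = 4; 4 ≠ -2 — holds

The relation holds at x = 3, so it is not a counterexample.

Answer: No, x = 3 is not a counterexample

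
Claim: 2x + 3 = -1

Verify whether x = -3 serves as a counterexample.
Substitute x = -3 into the relation:
x = -3: LHS = 2·(-3) + 3 = -3; -3 = -1 — FAILS

Since the claim fails at x = -3, this value is a counterexample.

Answer: Yes, x = -3 is a counterexample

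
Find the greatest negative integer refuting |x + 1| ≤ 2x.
Testing negative integers from -1 downward:
x = -1: LHS = |(-1) + 1| = |0| = 0, RHS = 2·(-1) = -2; 0 ≤ -2 — FAILS  ← closest negative counterexample to 0

Answer: x = -1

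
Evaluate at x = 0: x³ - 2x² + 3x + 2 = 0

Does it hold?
x = 0: LHS = 0³ - 2·0² + 3·0 + 2 = 2; 2 = 0 — FAILS

The relation fails at x = 0, so x = 0 is a counterexample.

Answer: No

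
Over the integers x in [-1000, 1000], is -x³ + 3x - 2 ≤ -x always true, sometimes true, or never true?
Holds at x = 0: LHS = -0³ + 3·0 - 2 = -2, RHS = -0 = 0; -2 ≤ 0 — holds
Fails at x = 1: LHS = -1³ + 3·1 - 2 = 0; 0 ≤ -1 — FAILS
It is satisfied by some integers in the range but not all.

Answer: Sometimes true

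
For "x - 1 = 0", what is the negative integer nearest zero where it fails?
Testing negative integers from -1 downward:
x = -1: LHS = (-1) - 1 = -2; -2 = 0 — FAILS  ← closest negative counterexample to 0

Answer: x = -1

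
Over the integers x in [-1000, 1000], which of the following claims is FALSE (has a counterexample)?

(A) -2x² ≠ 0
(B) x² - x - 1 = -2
(A) x = 0: LHS = -2·0² = 0; 0 ≠ 0 — FAILS
(B) x = 0: LHS = 0² - 0 - 1 = -1; -1 = -2 — FAILS

Answer: Both A and B are false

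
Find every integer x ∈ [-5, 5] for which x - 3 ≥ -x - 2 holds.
Holds for: {1, 2, 3, 4, 5}
Fails for: {-5, -4, -3, -2, -1, 0}

Answer: {1, 2, 3, 4, 5}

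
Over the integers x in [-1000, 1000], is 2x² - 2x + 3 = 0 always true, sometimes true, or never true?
Over all integers in [-1000, 1000], LHS − RHS is always positive; it is smallest at x = 0, where it equals 3:
x = 0: LHS = 2·0² - 2·0 + 3 = 3; 3 = 0 — FAILS
At the ends of the range:
x = -1000: LHS = 2·(-1000)² - 2·(-1000) + 3 = 2002003; 2002003 = 0 — FAILS
x = 1000: LHS = 2·1000² - 2·1000 + 3 = 1998003; 1998003 = 0 — FAILS
Hence LHS − RHS is never 0, i.e. the two sides are never equal, so the claimed relation (=) fails for every integer in [-1000, 1000].

No integer in the range satisfies it.

Answer: Never true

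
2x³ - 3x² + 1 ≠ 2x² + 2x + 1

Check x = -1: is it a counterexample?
Substitute x = -1 into the relation:
x = -1: LHS = 2·(-1)³ - 3·(-1)² + 1 = -4, RHS = 2·(-1)² + 2·(-1) + 1 = 1; -4 ≠ 1 — holds

The claim holds here, so x = -1 is not a counterexample. (A counterexample exists elsewhere, e.g. x = 0.)

Answer: No, x = -1 is not a counterexample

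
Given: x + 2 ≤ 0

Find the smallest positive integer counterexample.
Testing positive integers:
x = 1: LHS = 1 + 2 = 3; 3 ≤ 0 — FAILS  ← smallest positive counterexample

Answer: x = 1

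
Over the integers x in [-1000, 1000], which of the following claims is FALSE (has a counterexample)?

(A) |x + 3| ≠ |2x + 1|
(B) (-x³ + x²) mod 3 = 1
(A) x = 2: LHS = |2 + 3| = |5| = 5, RHS = |2·2 + 1| = |5| = 5; 5 ≠ 5 — FAILS
(B) x = 0: LHS = (-0³ + 0²) mod 3 = 0 mod 3 = 0; 0 = 1 — FAILS

Answer: Both A and B are false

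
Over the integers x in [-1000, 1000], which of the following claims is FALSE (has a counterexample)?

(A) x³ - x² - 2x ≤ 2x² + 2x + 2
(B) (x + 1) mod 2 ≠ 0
(A) x = 5: LHS = 5³ - 5² - 2·5 = 90, RHS = 2·5² + 2·5 + 2 = 62; 90 ≤ 62 — FAILS
(B) x = 1: LHS = (1 + 1) mod 2 = 2 mod 2 = 0; 0 ≠ 0 — FAILS

Answer: Both A and B are false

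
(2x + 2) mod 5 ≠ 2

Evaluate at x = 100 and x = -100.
x = 100: LHS = (2·100 + 2) mod 5 = 202 mod 5 = 2; 2 ≠ 2 — FAILS
x = -100: LHS = (2·(-100) + 2) mod 5 = (-198) mod 5 = 2; 2 ≠ 2 — FAILS

Answer: No, fails for both x = 100 and x = -100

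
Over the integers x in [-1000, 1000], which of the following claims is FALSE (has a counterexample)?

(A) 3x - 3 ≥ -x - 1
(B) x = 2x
(A) x = 0: LHS = 3·0 - 3 = -3, RHS = -0 - 1 = -1; -3 ≥ -1 — FAILS
(B) x = 1: RHS = 2·1 = 2; 1 = 2 — FAILS

Answer: Both A and B are false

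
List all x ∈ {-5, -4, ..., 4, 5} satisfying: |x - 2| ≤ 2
Holds for: {0, 1, 2, 3, 4}
Fails for: {-5, -4, -3, -2, -1, 5}

Answer: {0, 1, 2, 3, 4}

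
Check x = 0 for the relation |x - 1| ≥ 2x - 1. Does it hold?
x = 0: LHS = |0 - 1| = |-1| = 1, RHS = 2·0 - 1 = -1; 1 ≥ -1 — holds

The relation is satisfied at x = 0.

Answer: Yes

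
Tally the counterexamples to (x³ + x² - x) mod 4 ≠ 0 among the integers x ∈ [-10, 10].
Counterexamples in [-10, 10]: {-8, -4, 0, 4, 8}.

Counting them gives 5 values.

Answer: 5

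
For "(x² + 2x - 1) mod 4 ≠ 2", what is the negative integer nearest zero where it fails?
Testing negative integers from -1 downward:
x = -1: LHS = ((-1)² + 2·(-1) - 1) mod 4 = (-2) mod 4 = 2; 2 ≠ 2 — FAILS  ← closest negative counterexample to 0

Answer: x = -1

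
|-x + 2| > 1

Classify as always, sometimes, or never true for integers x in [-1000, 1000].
Holds at x = 0: LHS = |-0 + 2| = |2| = 2; 2 > 1 — holds
Fails at x = 1: LHS = |-1 + 2| = |1| = 1; 1 > 1 — FAILS
It is satisfied by some integers in the range but not all.

Answer: Sometimes true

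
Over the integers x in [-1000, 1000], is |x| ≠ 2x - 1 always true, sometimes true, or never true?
Holds at x = 0: LHS = |0| = 0, RHS = 2·0 - 1 = -1; 0 ≠ -1 — holds
Fails at x = 1: LHS = |1| = 1, RHS = 2·1 - 1 = 1; 1 ≠ 1 — FAILS
It is satisfied by some integers in the range but not all.

Answer: Sometimes true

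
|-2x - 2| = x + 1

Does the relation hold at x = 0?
x = 0: LHS = |-2·0 - 2| = |-2| = 2, RHS = 0 + 1 = 1; 2 = 1 — FAILS

The relation fails at x = 0, so x = 0 is a counterexample.

Answer: No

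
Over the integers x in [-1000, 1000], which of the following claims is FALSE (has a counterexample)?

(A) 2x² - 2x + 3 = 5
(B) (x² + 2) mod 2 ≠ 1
(A) x = 0: LHS = 2·0² - 2·0 + 3 = 3; 3 = 5 — FAILS
(B) x = 1: LHS = (1² + 2) mod 2 = 3 mod 2 = 1; 1 ≠ 1 — FAILS

Answer: Both A and B are false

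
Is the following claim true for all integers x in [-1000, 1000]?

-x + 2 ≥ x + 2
The claim fails at x = 1:
x = 1: LHS = -1 + 2 = 1, RHS = 1 + 2 = 3; 1 ≥ 3 — FAILS

Because a single integer refutes it, the statement is false.

Answer: False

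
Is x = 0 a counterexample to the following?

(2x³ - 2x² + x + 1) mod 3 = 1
Substitute x = 0 into the relation:
x = 0: LHS = (2·0³ - 2·0² + 0 + 1) mod 3 = 1 mod 3 = 1; 1 = 1 — holds

The claim holds here, so x = 0 is not a counterexample. (A counterexample exists elsewhere, e.g. x = 1.)

Answer: No, x = 0 is not a counterexample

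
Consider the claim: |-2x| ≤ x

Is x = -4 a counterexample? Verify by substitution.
Substitute x = -4 into the relation:
x = -4: LHS = |-2·(-4)| = |8| = 8; 8 ≤ -4 — FAILS

Since the claim fails at x = -4, this value is a counterexample.

Answer: Yes, x = -4 is a counterexample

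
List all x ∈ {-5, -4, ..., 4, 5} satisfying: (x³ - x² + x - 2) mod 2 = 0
Holds for: {-4, -2, 0, 2, 4}
Fails for: {-5, -3, -1, 1, 3, 5}

Answer: {-4, -2, 0, 2, 4}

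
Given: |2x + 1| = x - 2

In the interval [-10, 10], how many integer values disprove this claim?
Counterexamples in [-10, 10]: {-10, -9, -8, -7, -6, -5, -4, -3, -2, -1, 0, 1, 2, 3, 4, 5, 6, 7, 8, 9, 10}.

Counting them gives 21 values.

Answer: 21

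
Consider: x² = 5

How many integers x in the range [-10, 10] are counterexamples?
Counterexamples in [-10, 10]: {-10, -9, -8, -7, -6, -5, -4, -3, -2, -1, 0, 1, 2, 3, 4, 5, 6, 7, 8, 9, 10}.

Counting them gives 21 values.

Answer: 21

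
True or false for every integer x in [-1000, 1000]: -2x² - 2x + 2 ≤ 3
Over all integers in [-1000, 1000], LHS − RHS is largest at x = 0, where it equals -1:
x = 0: LHS = -2·0² - 2·0 + 2 = 2; 2 ≤ 3 — holds
At the ends of the range:
x = -1000: LHS = -2·(-1000)² - 2·(-1000) + 2 = -1997998; -1997998 ≤ 3 — holds
x = 1000: LHS = -2·1000² - 2·1000 + 2 = -2001998; -2001998 ≤ 3 — holds
Hence LHS − RHS is never positive, i.e. LHS ≤ RHS throughout, so the relation holds for every integer in [-1000, 1000].

No counterexample exists.

Answer: True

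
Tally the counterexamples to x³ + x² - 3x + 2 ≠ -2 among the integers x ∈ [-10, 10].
Track d = LHS − RHS over the integers in [-10, 10]. Equality would need d = 0, but d changes sign only between consecutive integers, jumping over 0:
x = -3: LHS = (-3)³ + (-3)² - 3·(-3) + 2 = -7; -7 ≠ -2 — holds  (d = -5)
x = -2: LHS = (-2)³ + (-2)² - 3·(-2) + 2 = 4; 4 ≠ -2 — holds  (d = 6)
Away from these crossings d keeps a constant sign, and checking every integer in [-10, 10] confirms d ≠ 0 throughout. Hence the two sides are never equal, so the relation holds for every integer in [-10, 10].

No counterexample appears in that range.

Answer: 0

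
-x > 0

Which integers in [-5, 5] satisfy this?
Holds for: {-5, -4, -3, -2, -1}
Fails for: {0, 1, 2, 3, 4, 5}

Answer: {-5, -4, -3, -2, -1}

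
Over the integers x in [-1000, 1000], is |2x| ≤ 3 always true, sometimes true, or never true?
Holds at x = 0: LHS = |2·0| = |0| = 0; 0 ≤ 3 — holds
Fails at x = 2: LHS = |2·2| = |4| = 4; 4 ≤ 3 — FAILS
It is satisfied by some integers in the range but not all.

Answer: Sometimes true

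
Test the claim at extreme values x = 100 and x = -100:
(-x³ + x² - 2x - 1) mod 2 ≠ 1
x = 100: LHS = (-100³ + 100² - 2·100 - 1) mod 2 = (-990201) mod 2 = 1; 1 ≠ 1 — FAILS
x = -100: LHS = (-(-100)³ + (-100)² - 2·(-100) - 1) mod 2 = 1010199 mod 2 = 1; 1 ≠ 1 — FAILS

Answer: No, fails for both x = 100 and x = -100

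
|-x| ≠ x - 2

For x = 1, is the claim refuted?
Substitute x = 1 into the relation:
x = 1: LHS = |-1| = 1, RHS = 1 - 2 = -1; 1 ≠ -1 — holds

The relation holds at x = 1, so it is not a counterexample.

Answer: No, x = 1 is not a counterexample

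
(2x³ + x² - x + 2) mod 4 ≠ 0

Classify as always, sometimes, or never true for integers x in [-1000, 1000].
Holds at x = 0: LHS = (2·0³ + 0² - 0 + 2) mod 4 = 2 mod 4 = 2; 2 ≠ 0 — holds
Fails at x = 1: LHS = (2·1³ + 1² - 1 + 2) mod 4 = 4 mod 4 = 0; 0 ≠ 0 — FAILS
It is satisfied by some integers in the range but not all.

Answer: Sometimes true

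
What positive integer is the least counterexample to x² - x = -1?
Testing positive integers:
x = 1: LHS = 1² - 1 = 0; 0 = -1 — FAILS  ← smallest positive counterexample

Answer: x = 1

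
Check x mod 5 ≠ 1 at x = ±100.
x = 100: LHS = 100 mod 5 = 0; 0 ≠ 1 — holds
x = -100: LHS = (-100) mod 5 = 0; 0 ≠ 1 — holds

Answer: Yes, holds for both x = 100 and x = -100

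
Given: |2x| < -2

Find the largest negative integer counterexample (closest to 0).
Testing negative integers from -1 downward:
x = -1: LHS = |2·(-1)| = |-2| = 2; 2 < -2 — FAILS  ← closest negative counterexample to 0

Answer: x = -1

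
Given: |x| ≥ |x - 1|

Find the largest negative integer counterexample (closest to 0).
Testing negative integers from -1 downward:
x = -1: LHS = |-1| = 1, RHS = |(-1) - 1| = |-2| = 2; 1 ≥ 2 — FAILS  ← closest negative counterexample to 0

Answer: x = -1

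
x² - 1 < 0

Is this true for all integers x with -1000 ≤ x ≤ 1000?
The claim fails at x = 1:
x = 1: LHS = 1² - 1 = 0; 0 < 0 — FAILS

Because a single integer refutes it, the statement is false.

Answer: False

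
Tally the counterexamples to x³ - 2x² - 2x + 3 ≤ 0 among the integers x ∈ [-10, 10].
Counterexamples in [-10, 10]: {-1, 0, 3, 4, 5, 6, 7, 8, 9, 10}.

Counting them gives 10 values.

Answer: 10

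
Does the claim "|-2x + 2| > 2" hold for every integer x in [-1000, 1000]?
The claim fails at x = 0:
x = 0: LHS = |-2·0 + 2| = |2| = 2; 2 > 2 — FAILS

Because a single integer refutes it, the statement is false.

Answer: False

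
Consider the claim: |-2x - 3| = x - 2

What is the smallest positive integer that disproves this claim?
Testing positive integers:
x = 1: LHS = |-2·1 - 3| = |-5| = 5, RHS = 1 - 2 = -1; 5 = -1 — FAILS  ← smallest positive counterexample

Answer: x = 1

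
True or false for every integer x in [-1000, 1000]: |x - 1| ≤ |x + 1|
The claim fails at x = -1:
x = -1: LHS = |(-1) - 1| = |-2| = 2, RHS = |(-1) + 1| = |0| = 0; 2 ≤ 0 — FAILS

Because a single integer refutes it, the statement is false.

Answer: False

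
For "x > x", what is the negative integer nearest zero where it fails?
Testing negative integers from -1 downward:
x = -1: -1 > -1 — FAILS  ← closest negative counterexample to 0

Answer: x = -1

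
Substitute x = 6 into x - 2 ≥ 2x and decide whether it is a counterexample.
Substitute x = 6 into the relation:
x = 6: LHS = 6 - 2 = 4, RHS = 2·6 = 12; 4 ≥ 12 — FAILS

Since the claim fails at x = 6, this value is a counterexample.

Answer: Yes, x = 6 is a counterexample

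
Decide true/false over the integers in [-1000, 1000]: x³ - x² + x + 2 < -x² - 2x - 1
The claim fails at x = 0:
x = 0: LHS = 0³ - 0² + 0 + 2 = 2, RHS = -0² - 2·0 - 1 = -1; 2 < -1 — FAILS

Because a single integer refutes it, the statement is false.

Answer: False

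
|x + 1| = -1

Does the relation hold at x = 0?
x = 0: LHS = |0 + 1| = |1| = 1; 1 = -1 — FAILS

The relation fails at x = 0, so x = 0 is a counterexample.

Answer: No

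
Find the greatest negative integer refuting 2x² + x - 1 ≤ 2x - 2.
Testing negative integers from -1 downward:
x = -1: LHS = 2·(-1)² + (-1) - 1 = 0, RHS = 2·(-1) - 2 = -4; 0 ≤ -4 — FAILS  ← closest negative counterexample to 0

Answer: x = -1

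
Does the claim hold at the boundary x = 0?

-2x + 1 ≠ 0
x = 0: LHS = -2·0 + 1 = 1; 1 ≠ 0 — holds

The relation is satisfied at x = 0.

Answer: Yes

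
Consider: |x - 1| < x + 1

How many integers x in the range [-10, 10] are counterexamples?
Counterexamples in [-10, 10]: {-10, -9, -8, -7, -6, -5, -4, -3, -2, -1, 0}.

Counting them gives 11 values.

Answer: 11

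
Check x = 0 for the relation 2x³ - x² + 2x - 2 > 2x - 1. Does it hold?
x = 0: LHS = 2·0³ - 0² + 2·0 - 2 = -2, RHS = 2·0 - 1 = -1; -2 > -1 — FAILS

The relation fails at x = 0, so x = 0 is a counterexample.

Answer: No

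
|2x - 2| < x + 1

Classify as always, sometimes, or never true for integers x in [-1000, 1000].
Holds at x = 1: LHS = |2·1 - 2| = |0| = 0, RHS = 1 + 1 = 2; 0 < 2 — holds
Fails at x = 0: LHS = |2·0 - 2| = |-2| = 2, RHS = 0 + 1 = 1; 2 < 1 — FAILS
It is satisfied by some integers in the range but not all.

Answer: Sometimes true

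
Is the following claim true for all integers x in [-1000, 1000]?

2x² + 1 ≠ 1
The claim fails at x = 0:
x = 0: LHS = 2·0² + 1 = 1; 1 ≠ 1 — FAILS

Because a single integer refutes it, the statement is false.

Answer: False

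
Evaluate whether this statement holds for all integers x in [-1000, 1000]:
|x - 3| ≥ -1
An absolute value is never negative, so the left side is ≥ 0 for every x, while the right side is -1. Tightest case in [-1000, 1000] is x = 3:
x = 3: LHS = |3 - 3| = |0| = 0; 0 ≥ -1 — holds
Hence LHS − RHS is never negative, i.e. LHS ≥ RHS throughout, so the relation holds for every integer in [-1000, 1000].

No counterexample exists.

Answer: True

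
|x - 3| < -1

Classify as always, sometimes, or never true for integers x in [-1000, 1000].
An absolute value is never negative, so the left side is ≥ 0 for every x, while the right side is -1. Tightest case in [-1000, 1000] is x = 3:
x = 3: LHS = |3 - 3| = |0| = 0; 0 < -1 — FAILS
Hence LHS − RHS is never negative, i.e. LHS ≥ RHS throughout, so the claimed relation (<) fails for every integer in [-1000, 1000].

No integer in the range satisfies it.

Answer: Never true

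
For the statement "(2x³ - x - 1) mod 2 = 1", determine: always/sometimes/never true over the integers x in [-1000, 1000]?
Holds at x = 0: LHS = (2·0³ - 0 - 1) mod 2 = (-1) mod 2 = 1; 1 = 1 — holds
Fails at x = 1: LHS = (2·1³ - 1 - 1) mod 2 = 0 mod 2 = 0; 0 = 1 — FAILS
It is satisfied by some integers in the range but not all.

Answer: Sometimes true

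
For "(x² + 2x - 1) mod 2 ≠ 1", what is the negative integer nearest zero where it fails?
Testing negative integers from -1 downward:
x = -1: LHS = ((-1)² + 2·(-1) - 1) mod 2 = (-2) mod 2 = 0; 0 ≠ 1 — holds
x = -2: LHS = ((-2)² + 2·(-2) - 1) mod 2 = (-1) mod 2 = 1; 1 ≠ 1 — FAILS  ← closest negative counterexample to 0

Answer: x = -2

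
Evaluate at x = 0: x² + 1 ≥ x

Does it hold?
x = 0: LHS = 0² + 1 = 1; 1 ≥ 0 — holds

The relation is satisfied at x = 0.

Answer: Yes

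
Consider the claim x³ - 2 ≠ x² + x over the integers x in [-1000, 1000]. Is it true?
The claim fails at x = 2:
x = 2: LHS = 2³ - 2 = 6, RHS = 2² + 2 = 6; 6 ≠ 6 — FAILS

Because a single integer refutes it, the statement is false.

Answer: False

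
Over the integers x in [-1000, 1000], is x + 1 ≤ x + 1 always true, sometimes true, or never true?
Over all integers in [-1000, 1000], LHS − RHS is largest at x = 0, where it equals 0:
x = 0: LHS = 0 + 1 = 1, RHS = 0 + 1 = 1; 1 ≤ 1 — holds
At the ends of the range:
x = -1000: LHS = (-1000) + 1 = -999, RHS = (-1000) + 1 = -999; -999 ≤ -999 — holds
x = 1000: LHS = 1000 + 1 = 1001, RHS = 1000 + 1 = 1001; 1001 ≤ 1001 — holds
Hence LHS − RHS is never positive, i.e. LHS ≤ RHS throughout, so the relation holds for every integer in [-1000, 1000].

No counterexample exists.

Answer: Always true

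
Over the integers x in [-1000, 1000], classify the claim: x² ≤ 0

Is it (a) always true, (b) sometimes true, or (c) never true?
Holds at x = 0: LHS = 0² = 0; 0 ≤ 0 — holds
Fails at x = 1: LHS = 1² = 1; 1 ≤ 0 — FAILS
It is satisfied by some integers in the range but not all.

Answer: Sometimes true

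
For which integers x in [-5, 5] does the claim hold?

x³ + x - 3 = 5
Track d = LHS − RHS over the integers in [-5, 5]. Equality would need d = 0, but d changes sign only between consecutive integers, jumping over 0:
x = 1: LHS = 1³ + 1 - 3 = -1; -1 = 5 — FAILS  (d = -6)
x = 2: LHS = 2³ + 2 - 3 = 7; 7 = 5 — FAILS  (d = 2)
Away from these crossings d keeps a constant sign, and checking every integer in [-5, 5] confirms d ≠ 0 throughout. Hence the two sides are never equal, so the claimed relation (=) fails for every integer in [-5, 5].

Answer: None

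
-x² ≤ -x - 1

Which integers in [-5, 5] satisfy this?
Holds for: {-5, -4, -3, -2, -1, 2, 3, 4, 5}
Fails for: {0, 1}

Answer: {-5, -4, -3, -2, -1, 2, 3, 4, 5}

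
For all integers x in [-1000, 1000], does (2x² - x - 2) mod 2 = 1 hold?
The claim fails at x = 0:
x = 0: LHS = (2·0² - 0 - 2) mod 2 = (-2) mod 2 = 0; 0 = 1 — FAILS

Because a single integer refutes it, the statement is false.

Answer: False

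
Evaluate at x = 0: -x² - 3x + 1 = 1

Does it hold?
x = 0: LHS = -0² - 3·0 + 1 = 1; 1 = 1 — holds

The relation is satisfied at x = 0.

Answer: Yes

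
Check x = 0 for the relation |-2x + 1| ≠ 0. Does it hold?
x = 0: LHS = |-2·0 + 1| = |1| = 1; 1 ≠ 0 — holds

The relation is satisfied at x = 0.

Answer: Yes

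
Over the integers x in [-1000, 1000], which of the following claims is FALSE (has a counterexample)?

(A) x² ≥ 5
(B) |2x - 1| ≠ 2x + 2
(A) x = 0: LHS = 0² = 0; 0 ≥ 5 — FAILS

(B) Track d = LHS − RHS over the integers in [-1000, 1000]. Equality would need d = 0, but d changes sign only between consecutive integers, jumping over 0:
x = -1: LHS = |2·(-1) - 1| = |-3| = 3, RHS = 2·(-1) + 2 = 0; 3 ≠ 0 — holds  (d = 3)
x = 0: LHS = |2·0 - 1| = |-1| = 1, RHS = 2·0 + 2 = 2; 1 ≠ 2 — holds  (d = -1)
Away from these crossings d keeps a constant sign, and checking every integer in [-1000, 1000] confirms d ≠ 0 throughout. Hence the two sides are never equal, so the relation holds for every integer in [-1000, 1000].

Only (A) has a counterexample.

Answer: A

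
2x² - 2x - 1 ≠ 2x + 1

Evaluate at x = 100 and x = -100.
x = 100: LHS = 2·100² - 2·100 - 1 = 19799, RHS = 2·100 + 1 = 201; 19799 ≠ 201 — holds
x = -100: LHS = 2·(-100)² - 2·(-100) - 1 = 20199, RHS = 2·(-100) + 1 = -199; 20199 ≠ -199 — holds

Answer: Yes, holds for both x = 100 and x = -100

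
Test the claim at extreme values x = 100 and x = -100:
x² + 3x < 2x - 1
x = 100: LHS = 100² + 3·100 = 10300, RHS = 2·100 - 1 = 199; 10300 < 199 — FAILS
x = -100: LHS = (-100)² + 3·(-100) = 9700, RHS = 2·(-100) - 1 = -201; 9700 < -201 — FAILS

Answer: No, fails for both x = 100 and x = -100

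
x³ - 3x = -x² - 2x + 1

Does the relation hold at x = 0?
x = 0: LHS = 0³ - 3·0 = 0, RHS = -0² - 2·0 + 1 = 1; 0 = 1 — FAILS

The relation fails at x = 0, so x = 0 is a counterexample.

Answer: No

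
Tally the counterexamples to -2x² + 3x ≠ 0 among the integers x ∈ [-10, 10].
Counterexamples in [-10, 10]: {0}.

Counting them gives 1 values.

Answer: 1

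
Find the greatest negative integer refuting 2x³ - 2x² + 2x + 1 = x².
Testing negative integers from -1 downward:
x = -1: LHS = 2·(-1)³ - 2·(-1)² + 2·(-1) + 1 = -5, RHS = (-1)² = 1; -5 = 1 — FAILS  ← closest negative counterexample to 0

Answer: x = -1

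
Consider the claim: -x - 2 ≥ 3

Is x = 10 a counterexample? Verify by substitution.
Substitute x = 10 into the relation:
x = 10: LHS = -10 - 2 = -12; -12 ≥ 3 — FAILS

Since the claim fails at x = 10, this value is a counterexample.

Answer: Yes, x = 10 is a counterexample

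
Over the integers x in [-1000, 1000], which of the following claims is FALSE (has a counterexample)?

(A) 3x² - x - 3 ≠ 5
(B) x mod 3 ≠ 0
(A) Track d = LHS − RHS over the integers in [-1000, 1000]. Equality would need d = 0, but d changes sign only between consecutive integers, jumping over 0:
x = -2: LHS = 3·(-2)² - (-2) - 3 = 11; 11 ≠ 5 — holds  (d = 6)
x = -1: LHS = 3·(-1)² - (-1) - 3 = 1; 1 ≠ 5 — holds  (d = -4)
x = 1: LHS = 3·1² - 1 - 3 = -1; -1 ≠ 5 — holds  (d = -6)
x = 2: LHS = 3·2² - 2 - 3 = 7; 7 ≠ 5 — holds  (d = 2)
Away from these crossings d keeps a constant sign, and checking every integer in [-1000, 1000] confirms d ≠ 0 throughout. Hence the two sides are never equal, so the relation holds for every integer in [-1000, 1000].

(B) x = 0: LHS = 0 mod 3 = 0; 0 ≠ 0 — FAILS

Only (B) has a counterexample.

Answer: B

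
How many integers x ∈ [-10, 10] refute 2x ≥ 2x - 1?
Over all integers in [-10, 10], LHS − RHS is smallest at x = 0, where it equals 1:
x = 0: LHS = 2·0 = 0, RHS = 2·0 - 1 = -1; 0 ≥ -1 — holds
At the ends of the range:
x = -10: LHS = 2·(-10) = -20, RHS = 2·(-10) - 1 = -21; -20 ≥ -21 — holds
x = 10: LHS = 2·10 = 20, RHS = 2·10 - 1 = 19; 20 ≥ 19 — holds
Hence LHS − RHS is never negative, i.e. LHS ≥ RHS throughout, so the relation holds for every integer in [-10, 10].

No counterexample appears in that range.

Answer: 0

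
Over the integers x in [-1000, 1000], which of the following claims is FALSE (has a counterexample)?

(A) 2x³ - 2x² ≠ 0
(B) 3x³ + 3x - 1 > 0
(A) x = 0: LHS = 2·0³ - 2·0² = 0; 0 ≠ 0 — FAILS
(B) x = 0: LHS = 3·0³ + 3·0 - 1 = -1; -1 > 0 — FAILS

Answer: Both A and B are false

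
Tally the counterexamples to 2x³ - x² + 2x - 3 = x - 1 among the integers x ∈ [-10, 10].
Counterexamples in [-10, 10]: {-10, -9, -8, -7, -6, -5, -4, -3, -2, -1, 0, 2, 3, 4, 5, 6, 7, 8, 9, 10}.

Counting them gives 20 values.

Answer: 20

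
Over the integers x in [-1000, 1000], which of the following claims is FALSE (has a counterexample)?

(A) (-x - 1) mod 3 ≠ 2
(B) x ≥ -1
(A) x = 0: LHS = (-0 - 1) mod 3 = (-1) mod 3 = 2; 2 ≠ 2 — FAILS
(B) x = -2: -2 ≥ -1 — FAILS

Answer: Both A and B are false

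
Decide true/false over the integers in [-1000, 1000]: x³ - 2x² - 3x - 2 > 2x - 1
The claim fails at x = 0:
x = 0: LHS = 0³ - 2·0² - 3·0 - 2 = -2, RHS = 2·0 - 1 = -1; -2 > -1 — FAILS

Because a single integer refutes it, the statement is false.

Answer: False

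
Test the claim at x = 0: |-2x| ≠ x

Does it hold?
x = 0: LHS = |-2·0| = |0| = 0; 0 ≠ 0 — FAILS

The relation fails at x = 0, so x = 0 is a counterexample.

Answer: No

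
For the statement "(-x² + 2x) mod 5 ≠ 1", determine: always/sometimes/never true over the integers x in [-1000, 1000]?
Holds at x = 0: LHS = (-0² + 2·0) mod 5 = 0 mod 5 = 0; 0 ≠ 1 — holds
Fails at x = 1: LHS = (-1² + 2·1) mod 5 = 1 mod 5 = 1; 1 ≠ 1 — FAILS
It is satisfied by some integers in the range but not all.

Answer: Sometimes true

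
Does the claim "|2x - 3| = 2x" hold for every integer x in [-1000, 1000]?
The claim fails at x = 0:
x = 0: LHS = |2·0 - 3| = |-3| = 3, RHS = 2·0 = 0; 3 = 0 — FAILS

Because a single integer refutes it, the statement is false.

Answer: False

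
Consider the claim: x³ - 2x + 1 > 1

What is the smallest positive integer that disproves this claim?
Testing positive integers:
x = 1: LHS = 1³ - 2·1 + 1 = 0; 0 > 1 — FAILS  ← smallest positive counterexample

Answer: x = 1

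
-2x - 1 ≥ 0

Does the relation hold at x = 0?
x = 0: LHS = -2·0 - 1 = -1; -1 ≥ 0 — FAILS

The relation fails at x = 0, so x = 0 is a counterexample.

Answer: No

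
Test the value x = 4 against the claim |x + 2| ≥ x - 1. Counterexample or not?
Substitute x = 4 into the relation:
x = 4: LHS = |4 + 2| = |6| = 6, RHS = 4 - 1 = 3; 6 ≥ 3 — holds

The relation holds at x = 4, so it is not a counterexample.

Answer: No, x = 4 is not a counterexample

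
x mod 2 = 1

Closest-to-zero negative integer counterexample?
Testing negative integers from -1 downward:
x = -1: LHS = (-1) mod 2 = 1; 1 = 1 — holds
x = -2: LHS = (-2) mod 2 = 0; 0 = 1 — FAILS  ← closest negative counterexample to 0

Answer: x = -2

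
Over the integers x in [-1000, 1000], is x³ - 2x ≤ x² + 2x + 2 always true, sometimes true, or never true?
Holds at x = 0: LHS = 0³ - 2·0 = 0, RHS = 0² + 2·0 + 2 = 2; 0 ≤ 2 — holds
Fails at x = 3: LHS = 3³ - 2·3 = 21, RHS = 3² + 2·3 + 2 = 17; 21 ≤ 17 — FAILS
It is satisfied by some integers in the range but not all.

Answer: Sometimes true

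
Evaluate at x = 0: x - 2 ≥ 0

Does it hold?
x = 0: LHS = 0 - 2 = -2; -2 ≥ 0 — FAILS

The relation fails at x = 0, so x = 0 is a counterexample.

Answer: No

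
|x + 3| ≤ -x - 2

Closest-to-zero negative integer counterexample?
Testing negative integers from -1 downward:
x = -1: LHS = |(-1) + 3| = |2| = 2, RHS = -(-1) - 2 = -1; 2 ≤ -1 — FAILS  ← closest negative counterexample to 0

Answer: x = -1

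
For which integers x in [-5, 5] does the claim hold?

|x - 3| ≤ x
Holds for: {2, 3, 4, 5}
Fails for: {-5, -4, -3, -2, -1, 0, 1}

Answer: {2, 3, 4, 5}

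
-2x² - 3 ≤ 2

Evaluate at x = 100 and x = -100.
x = 100: LHS = -2·100² - 3 = -20003; -20003 ≤ 2 — holds
x = -100: LHS = -2·(-100)² - 3 = -20003; -20003 ≤ 2 — holds

Answer: Yes, holds for both x = 100 and x = -100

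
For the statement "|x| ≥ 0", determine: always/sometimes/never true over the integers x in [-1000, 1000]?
An absolute value is never negative, so the left side is ≥ 0 for every x, while the right side is 0. Tightest case in [-1000, 1000] is x = 0:
x = 0: LHS = |0| = 0; 0 ≥ 0 — holds
Hence LHS − RHS is never negative, i.e. LHS ≥ RHS throughout, so the relation holds for every integer in [-1000, 1000].

No counterexample exists.

Answer: Always true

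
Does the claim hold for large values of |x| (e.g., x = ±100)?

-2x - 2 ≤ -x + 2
x = 100: LHS = -2·100 - 2 = -202, RHS = -100 + 2 = -98; -202 ≤ -98 — holds
x = -100: LHS = -2·(-100) - 2 = 198, RHS = -(-100) + 2 = 102; 198 ≤ 102 — FAILS

Answer: Partially: holds for x = 100, fails for x = -100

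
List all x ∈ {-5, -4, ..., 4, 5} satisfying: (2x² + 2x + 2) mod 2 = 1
For a polynomial with integer coefficients, its value mod 2 depends only on x mod 2, so it suffices to check one representative of each residue class, x = 0, 1:
x = 0: LHS = (2·0² + 2·0 + 2) mod 2 = 2 mod 2 = 0; 0 = 1 — FAILS
x = 1: LHS = (2·1² + 2·1 + 2) mod 2 = 6 mod 2 = 0; 0 = 1 — FAILS
The relation fails in every residue class, so the claimed relation (=) fails for every integer in [-5, 5].

Answer: None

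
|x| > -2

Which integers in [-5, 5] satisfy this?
An absolute value is never negative, so the left side is ≥ 0 for every x, while the right side is -2. Tightest case in [-5, 5] is x = 0:
x = 0: LHS = |0| = 0; 0 > -2 — holds
Hence LHS − RHS is never zero or negative, i.e. LHS > RHS throughout, so the relation holds for every integer in [-5, 5].

Answer: All integers in [-5, 5]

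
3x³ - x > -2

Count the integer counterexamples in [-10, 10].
Counterexamples in [-10, 10]: {-10, -9, -8, -7, -6, -5, -4, -3, -2, -1}.

Counting them gives 10 values.

Answer: 10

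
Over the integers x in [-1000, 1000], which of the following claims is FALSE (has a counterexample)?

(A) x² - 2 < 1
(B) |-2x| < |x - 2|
(A) x = 2: LHS = 2² - 2 = 2; 2 < 1 — FAILS
(B) x = 1: LHS = |-2·1| = |-2| = 2, RHS = |1 - 2| = |-1| = 1; 2 < 1 — FAILS

Answer: Both A and B are false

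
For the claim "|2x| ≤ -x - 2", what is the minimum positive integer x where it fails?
Testing positive integers:
x = 1: LHS = |2·1| = |2| = 2, RHS = -1 - 2 = -3; 2 ≤ -3 — FAILS  ← smallest positive counterexample

Answer: x = 1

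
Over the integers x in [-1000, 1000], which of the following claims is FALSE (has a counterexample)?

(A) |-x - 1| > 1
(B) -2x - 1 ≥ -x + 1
(A) x = 0: LHS = |-0 - 1| = |-1| = 1; 1 > 1 — FAILS
(B) x = 0: LHS = -2·0 - 1 = -1, RHS = -0 + 1 = 1; -1 ≥ 1 — FAILS

Answer: Both A and B are false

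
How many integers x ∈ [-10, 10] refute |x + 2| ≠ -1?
An absolute value is never negative, so the left side is ≥ 0 for every x, while the right side is -1. Tightest case in [-10, 10] is x = -2:
x = -2: LHS = |(-2) + 2| = |0| = 0; 0 ≠ -1 — holds
Hence LHS − RHS is never 0, i.e. the two sides are never equal, so the relation holds for every integer in [-10, 10].

No counterexample appears in that range.

Answer: 0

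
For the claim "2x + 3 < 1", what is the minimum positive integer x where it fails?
Testing positive integers:
x = 1: LHS = 2·1 + 3 = 5; 5 < 1 — FAILS  ← smallest positive counterexample

Answer: x = 1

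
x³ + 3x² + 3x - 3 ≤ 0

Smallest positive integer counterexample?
Testing positive integers:
x = 1: LHS = 1³ + 3·1² + 3·1 - 3 = 4; 4 ≤ 0 — FAILS  ← smallest positive counterexample

Answer: x = 1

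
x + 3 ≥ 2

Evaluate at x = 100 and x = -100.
x = 100: LHS = 100 + 3 = 103; 103 ≥ 2 — holds
x = -100: LHS = (-100) + 3 = -97; -97 ≥ 2 — FAILS

Answer: Partially: holds for x = 100, fails for x = -100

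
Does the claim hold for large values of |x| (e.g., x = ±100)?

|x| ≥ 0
x = 100: LHS = |100| = 100; 100 ≥ 0 — holds
x = -100: LHS = |-100| = 100; 100 ≥ 0 — holds

Answer: Yes, holds for both x = 100 and x = -100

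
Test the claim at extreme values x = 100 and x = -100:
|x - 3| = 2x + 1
x = 100: LHS = |100 - 3| = |97| = 97, RHS = 2·100 + 1 = 201; 97 = 201 — FAILS
x = -100: LHS = |(-100) - 3| = |-103| = 103, RHS = 2·(-100) + 1 = -199; 103 = -199 — FAILS

Answer: No, fails for both x = 100 and x = -100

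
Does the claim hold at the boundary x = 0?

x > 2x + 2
x = 0: RHS = 2·0 + 2 = 2; 0 > 2 — FAILS

The relation fails at x = 0, so x = 0 is a counterexample.

Answer: No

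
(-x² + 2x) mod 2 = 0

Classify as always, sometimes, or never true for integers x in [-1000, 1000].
Holds at x = 0: LHS = (-0² + 2·0) mod 2 = 0 mod 2 = 0; 0 = 0 — holds
Fails at x = 1: LHS = (-1² + 2·1) mod 2 = 1 mod 2 = 1; 1 = 0 — FAILS
It is satisfied by some integers in the range but not all.

Answer: Sometimes true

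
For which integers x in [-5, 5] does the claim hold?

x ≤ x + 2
Over all integers in [-5, 5], LHS − RHS is largest at x = 0, where it equals -2:
x = 0: RHS = 0 + 2 = 2; 0 ≤ 2 — holds
At the ends of the range:
x = -5: RHS = (-5) + 2 = -3; -5 ≤ -3 — holds
x = 5: RHS = 5 + 2 = 7; 5 ≤ 7 — holds
Hence LHS − RHS is never positive, i.e. LHS ≤ RHS throughout, so the relation holds for every integer in [-5, 5].

Answer: All integers in [-5, 5]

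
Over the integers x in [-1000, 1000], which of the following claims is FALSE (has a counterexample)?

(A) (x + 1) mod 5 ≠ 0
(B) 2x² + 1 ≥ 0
(A) x = -1: LHS = ((-1) + 1) mod 5 = 0 mod 5 = 0; 0 ≠ 0 — FAILS

(B) Over all integers in [-1000, 1000], LHS − RHS is smallest at x = 0, where it equals 1:
x = 0: LHS = 2·0² + 1 = 1; 1 ≥ 0 — holds
At the ends of the range:
x = -1000: LHS = 2·(-1000)² + 1 = 2000001; 2000001 ≥ 0 — holds
x = 1000: LHS = 2·1000² + 1 = 2000001; 2000001 ≥ 0 — holds
Hence LHS − RHS is never negative, i.e. LHS ≥ RHS throughout, so the relation holds for every integer in [-1000, 1000].

Only (A) has a counterexample.

Answer: A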